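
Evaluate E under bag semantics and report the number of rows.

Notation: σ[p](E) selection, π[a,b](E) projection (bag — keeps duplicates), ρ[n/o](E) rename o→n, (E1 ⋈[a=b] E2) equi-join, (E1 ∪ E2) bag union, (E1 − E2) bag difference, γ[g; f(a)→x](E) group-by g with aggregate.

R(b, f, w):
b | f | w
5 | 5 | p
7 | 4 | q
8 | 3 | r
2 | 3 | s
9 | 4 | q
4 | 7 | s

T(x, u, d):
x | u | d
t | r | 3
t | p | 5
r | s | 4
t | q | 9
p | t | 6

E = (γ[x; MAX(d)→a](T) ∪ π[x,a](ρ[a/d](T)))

Per-node cardinality:
  T → 5
  γ[x; MAX(d)→a](T) → 3
  T → 5
  ρ[a/d](T) → 5
  π[x,a](ρ[a/d](T)) → 5
  (γ[x; MAX(d)→a](T) ∪ π[x,a](ρ[a/d](T))) → 8

|E| = 8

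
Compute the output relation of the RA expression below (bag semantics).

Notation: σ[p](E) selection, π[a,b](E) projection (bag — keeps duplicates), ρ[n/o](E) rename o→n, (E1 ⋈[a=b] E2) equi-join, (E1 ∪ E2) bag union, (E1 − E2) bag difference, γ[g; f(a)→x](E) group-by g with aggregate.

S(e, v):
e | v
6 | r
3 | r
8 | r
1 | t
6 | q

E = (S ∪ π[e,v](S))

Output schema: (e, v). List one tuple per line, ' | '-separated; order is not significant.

Subexpression sizes:
  S → 5
  S → 5
  π[e,v](S) → 5
  (S ∪ π[e,v](S)) → 10

== RESULT ==
e | v
1 | t
1 | t
3 | r
3 | r
6 | q
6 | q
6 | r
6 | r
8 | r
8 | r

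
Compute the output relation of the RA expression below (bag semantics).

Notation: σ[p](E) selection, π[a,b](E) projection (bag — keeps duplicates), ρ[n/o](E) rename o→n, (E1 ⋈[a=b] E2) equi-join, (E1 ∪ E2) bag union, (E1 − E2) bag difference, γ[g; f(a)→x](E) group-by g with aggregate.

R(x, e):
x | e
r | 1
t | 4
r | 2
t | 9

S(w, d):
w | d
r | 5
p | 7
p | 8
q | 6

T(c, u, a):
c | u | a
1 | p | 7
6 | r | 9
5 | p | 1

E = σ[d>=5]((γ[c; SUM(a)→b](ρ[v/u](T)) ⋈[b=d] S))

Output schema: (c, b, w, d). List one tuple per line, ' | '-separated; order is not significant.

Per-node cardinality:
  T → 3
  ρ[v/u](T) → 3
  γ[c; SUM(a)→b](ρ[v/u](T)) → 3
  S → 4
  (γ[c; SUM(a)→b](ρ[v/u](T)) ⋈[b=d] S) → 1
  σ[d>=5]((γ[c; SUM(a)→b](ρ[v/u](T)) ⋈[b=d] S)) → 1

== RESULT ==
c | b | w | d
1 | 7 | p | 7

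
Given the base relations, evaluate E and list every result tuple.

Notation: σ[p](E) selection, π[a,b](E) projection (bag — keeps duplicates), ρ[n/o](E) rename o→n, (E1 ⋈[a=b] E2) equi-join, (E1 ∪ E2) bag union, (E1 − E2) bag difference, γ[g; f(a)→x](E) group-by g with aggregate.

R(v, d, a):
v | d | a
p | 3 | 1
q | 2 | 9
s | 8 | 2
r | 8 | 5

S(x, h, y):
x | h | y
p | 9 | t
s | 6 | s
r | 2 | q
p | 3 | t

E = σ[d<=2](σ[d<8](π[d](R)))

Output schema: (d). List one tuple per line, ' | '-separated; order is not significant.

Stepwise |·|:
  R → 4
  π[d](R) → 4
  σ[d<8](π[d](R)) → 2
  σ[d<=2](σ[d<8](π[d](R))) → 1

== RESULT ==
d
2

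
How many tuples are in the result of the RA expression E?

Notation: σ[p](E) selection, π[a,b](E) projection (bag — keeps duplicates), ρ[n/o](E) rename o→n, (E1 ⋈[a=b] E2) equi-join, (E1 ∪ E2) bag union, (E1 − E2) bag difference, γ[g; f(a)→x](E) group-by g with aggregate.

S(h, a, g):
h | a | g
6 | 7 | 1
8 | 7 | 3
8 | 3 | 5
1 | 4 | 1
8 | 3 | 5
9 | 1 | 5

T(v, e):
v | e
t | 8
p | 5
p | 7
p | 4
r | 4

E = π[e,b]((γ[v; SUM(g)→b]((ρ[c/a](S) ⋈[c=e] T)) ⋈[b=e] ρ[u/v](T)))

Per-node cardinality:
  S → 6
  ρ[c/a](S) → 6
  T → 5
  (ρ[c/a](S) ⋈[c=e] T) → 4
  γ[v; SUM(g)→b]((ρ[c/a](S) ⋈[c=e] T)) → 2
  T → 5
  ρ[u/v](T) → 5
  (γ[v; SUM(g)→b]((ρ[c/a](S) ⋈[c=e] T)) ⋈[b=e] ρ[u/v](T)) → 1
  π[e,b]((γ[v; SUM(g)→b]((ρ[c/a](S) ⋈[c=e] T)) ⋈[b=e] ρ[u/v](T))) → 1

|E| = 1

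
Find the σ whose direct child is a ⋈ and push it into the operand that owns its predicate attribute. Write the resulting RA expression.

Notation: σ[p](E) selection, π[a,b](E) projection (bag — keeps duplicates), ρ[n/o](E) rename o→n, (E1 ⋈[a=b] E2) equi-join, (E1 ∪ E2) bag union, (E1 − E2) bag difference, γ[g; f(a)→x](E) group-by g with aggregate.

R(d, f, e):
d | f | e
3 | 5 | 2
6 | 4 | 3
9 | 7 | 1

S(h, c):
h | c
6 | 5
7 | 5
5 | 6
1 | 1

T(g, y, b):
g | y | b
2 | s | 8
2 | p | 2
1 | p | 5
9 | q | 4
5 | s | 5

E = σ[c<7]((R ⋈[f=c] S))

σ filters on c, owned by the right side.
E' = (R ⋈[f=c] σ[c<7](S))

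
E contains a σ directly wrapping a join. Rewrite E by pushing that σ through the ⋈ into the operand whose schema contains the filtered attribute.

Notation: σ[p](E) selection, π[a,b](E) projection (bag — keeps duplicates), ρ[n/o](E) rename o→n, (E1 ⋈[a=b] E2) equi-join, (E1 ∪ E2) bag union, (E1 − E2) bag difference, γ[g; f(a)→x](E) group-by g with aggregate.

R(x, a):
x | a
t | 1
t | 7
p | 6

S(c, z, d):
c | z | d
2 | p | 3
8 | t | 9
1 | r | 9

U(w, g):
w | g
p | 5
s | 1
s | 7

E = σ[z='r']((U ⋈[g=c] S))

σ filters on z, owned by the right side.
E' = (U ⋈[g=c] σ[z='r'](S))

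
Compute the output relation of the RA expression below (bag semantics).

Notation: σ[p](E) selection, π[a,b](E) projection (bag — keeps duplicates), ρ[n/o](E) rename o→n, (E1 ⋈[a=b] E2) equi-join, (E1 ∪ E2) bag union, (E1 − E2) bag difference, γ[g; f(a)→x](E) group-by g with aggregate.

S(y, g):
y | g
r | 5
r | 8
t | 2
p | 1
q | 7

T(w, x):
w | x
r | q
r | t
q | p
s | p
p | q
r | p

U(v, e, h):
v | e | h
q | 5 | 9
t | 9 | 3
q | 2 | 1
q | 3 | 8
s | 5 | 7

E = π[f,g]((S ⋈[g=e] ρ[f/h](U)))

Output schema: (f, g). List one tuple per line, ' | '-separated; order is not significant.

Row counts bottom-up:
  S → 5
  U → 5
  ρ[f/h](U) → 5
  (S ⋈[g=e] ρ[f/h](U)) → 3
  π[f,g]((S ⋈[g=e] ρ[f/h](U))) → 3

== RESULT ==
f | g
1 | 2
7 | 5
9 | 5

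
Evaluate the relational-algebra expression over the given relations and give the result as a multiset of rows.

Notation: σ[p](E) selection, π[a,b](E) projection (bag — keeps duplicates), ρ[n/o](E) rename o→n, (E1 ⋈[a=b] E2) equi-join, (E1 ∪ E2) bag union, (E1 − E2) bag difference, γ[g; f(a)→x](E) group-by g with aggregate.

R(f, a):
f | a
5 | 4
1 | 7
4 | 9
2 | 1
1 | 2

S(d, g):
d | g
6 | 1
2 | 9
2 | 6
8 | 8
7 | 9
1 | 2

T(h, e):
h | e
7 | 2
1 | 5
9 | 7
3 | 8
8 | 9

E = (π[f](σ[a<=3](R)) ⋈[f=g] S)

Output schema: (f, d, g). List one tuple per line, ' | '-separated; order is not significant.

Subexpression sizes:
  R → 5
  σ[a<=3](R) → 2
  π[f](σ[a<=3](R)) → 2
  S → 6
  (π[f](σ[a<=3](R)) ⋈[f=g] S) → 2

== RESULT ==
f | d | g
1 | 6 | 1
2 | 1 | 2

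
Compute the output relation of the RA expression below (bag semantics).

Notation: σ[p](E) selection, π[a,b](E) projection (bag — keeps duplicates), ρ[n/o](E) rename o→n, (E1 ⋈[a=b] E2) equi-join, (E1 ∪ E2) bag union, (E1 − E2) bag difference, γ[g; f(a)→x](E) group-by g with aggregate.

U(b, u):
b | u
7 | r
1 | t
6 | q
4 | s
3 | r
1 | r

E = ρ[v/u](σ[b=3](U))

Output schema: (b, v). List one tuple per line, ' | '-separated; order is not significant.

Stepwise |·|:
  U → 6
  σ[b=3](U) → 1
  ρ[v/u](σ[b=3](U)) → 1

== RESULT ==
b | v
3 | r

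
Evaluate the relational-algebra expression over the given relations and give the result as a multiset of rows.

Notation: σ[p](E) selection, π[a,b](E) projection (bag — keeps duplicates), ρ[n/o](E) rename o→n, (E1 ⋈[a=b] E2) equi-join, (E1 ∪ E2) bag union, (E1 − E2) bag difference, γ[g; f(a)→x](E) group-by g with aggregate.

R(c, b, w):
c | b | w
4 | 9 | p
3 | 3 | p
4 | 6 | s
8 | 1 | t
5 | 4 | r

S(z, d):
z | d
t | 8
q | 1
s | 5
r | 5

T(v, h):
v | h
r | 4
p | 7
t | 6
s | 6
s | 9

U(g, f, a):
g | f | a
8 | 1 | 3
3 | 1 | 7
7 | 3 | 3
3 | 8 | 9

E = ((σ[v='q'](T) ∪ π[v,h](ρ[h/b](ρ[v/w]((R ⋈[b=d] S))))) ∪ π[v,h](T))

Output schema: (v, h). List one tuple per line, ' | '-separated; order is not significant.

Per-node cardinality:
  T → 5
  σ[v='q'](T) → 0
  R → 5
  S → 4
  (R ⋈[b=d] S) → 1
  ρ[v/w]((R ⋈[b=d] S)) → 1
  ρ[h/b](ρ[v/w]((R ⋈[b=d] S))) → 1
  π[v,h](ρ[h/b](ρ[v/w]((R ⋈[b=d] S)))) → 1
  (σ[v='q'](T) ∪ π[v,h](ρ[h/b](ρ[v/w]((R ⋈[b=d] S))))) → 1
  T → 5
  π[v,h](T) → 5
  ((σ[v='q'](T) ∪ π[v,h](ρ[h/b](ρ[v/w]((R ⋈[b=d] S))))) ∪ π[v,h](T)) → 6

== RESULT ==
v | h
p | 7
r | 4
s | 6
s | 9
t | 1
t | 6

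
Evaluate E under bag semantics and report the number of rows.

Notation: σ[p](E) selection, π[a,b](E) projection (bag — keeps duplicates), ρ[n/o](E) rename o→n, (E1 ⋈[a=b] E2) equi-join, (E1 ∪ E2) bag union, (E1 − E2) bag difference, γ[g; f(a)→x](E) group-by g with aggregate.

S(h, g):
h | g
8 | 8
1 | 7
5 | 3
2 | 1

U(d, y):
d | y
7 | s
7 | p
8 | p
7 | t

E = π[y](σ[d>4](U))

Subexpression sizes:
  U → 4
  σ[d>4](U) → 4
  π[y](σ[d>4](U)) → 4

|E| = 4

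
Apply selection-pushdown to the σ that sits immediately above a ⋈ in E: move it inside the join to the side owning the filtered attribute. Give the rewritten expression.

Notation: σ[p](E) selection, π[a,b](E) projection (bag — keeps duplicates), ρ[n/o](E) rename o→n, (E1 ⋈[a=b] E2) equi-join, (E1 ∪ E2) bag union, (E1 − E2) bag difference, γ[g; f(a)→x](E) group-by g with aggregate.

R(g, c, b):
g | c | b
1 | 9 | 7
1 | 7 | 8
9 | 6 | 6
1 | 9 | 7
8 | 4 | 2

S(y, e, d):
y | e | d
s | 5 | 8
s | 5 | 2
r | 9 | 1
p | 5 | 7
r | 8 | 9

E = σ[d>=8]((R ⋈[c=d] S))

σ filters on d, owned by the right side.
E' = (R ⋈[c=d] σ[d>=8](S))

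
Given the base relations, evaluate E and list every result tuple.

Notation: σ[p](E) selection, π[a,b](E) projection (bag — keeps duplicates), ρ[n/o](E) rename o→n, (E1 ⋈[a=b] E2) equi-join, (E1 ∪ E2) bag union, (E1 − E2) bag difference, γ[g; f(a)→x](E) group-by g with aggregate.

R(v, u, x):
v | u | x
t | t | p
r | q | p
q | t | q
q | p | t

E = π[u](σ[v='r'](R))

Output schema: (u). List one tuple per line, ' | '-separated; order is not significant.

Subexpression sizes:
  R → 4
  σ[v='r'](R) → 1
  π[u](σ[v='r'](R)) → 1

== RESULT ==
u
q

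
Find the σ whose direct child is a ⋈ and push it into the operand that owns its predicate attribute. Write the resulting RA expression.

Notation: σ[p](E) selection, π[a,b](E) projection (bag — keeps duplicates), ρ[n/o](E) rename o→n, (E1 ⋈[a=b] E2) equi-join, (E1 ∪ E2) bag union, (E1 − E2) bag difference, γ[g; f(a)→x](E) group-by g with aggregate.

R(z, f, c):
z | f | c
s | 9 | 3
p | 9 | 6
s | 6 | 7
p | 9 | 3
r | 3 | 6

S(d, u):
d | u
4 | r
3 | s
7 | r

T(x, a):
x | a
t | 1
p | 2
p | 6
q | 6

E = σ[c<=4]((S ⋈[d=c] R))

σ filters on c, owned by the right side.
E' = (S ⋈[d=c] σ[c<=4](R))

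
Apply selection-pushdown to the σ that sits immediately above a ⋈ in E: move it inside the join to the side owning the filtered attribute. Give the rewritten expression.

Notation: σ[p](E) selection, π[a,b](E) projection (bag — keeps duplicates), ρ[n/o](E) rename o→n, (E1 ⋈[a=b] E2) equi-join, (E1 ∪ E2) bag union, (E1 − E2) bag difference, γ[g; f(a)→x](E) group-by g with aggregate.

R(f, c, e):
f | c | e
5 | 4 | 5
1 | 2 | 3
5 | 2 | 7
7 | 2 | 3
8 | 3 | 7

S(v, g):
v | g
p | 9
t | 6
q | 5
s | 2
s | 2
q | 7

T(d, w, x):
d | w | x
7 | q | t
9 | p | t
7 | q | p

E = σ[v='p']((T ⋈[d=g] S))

σ filters on v, owned by the right side.
E' = (T ⋈[d=g] σ[v='p'](S))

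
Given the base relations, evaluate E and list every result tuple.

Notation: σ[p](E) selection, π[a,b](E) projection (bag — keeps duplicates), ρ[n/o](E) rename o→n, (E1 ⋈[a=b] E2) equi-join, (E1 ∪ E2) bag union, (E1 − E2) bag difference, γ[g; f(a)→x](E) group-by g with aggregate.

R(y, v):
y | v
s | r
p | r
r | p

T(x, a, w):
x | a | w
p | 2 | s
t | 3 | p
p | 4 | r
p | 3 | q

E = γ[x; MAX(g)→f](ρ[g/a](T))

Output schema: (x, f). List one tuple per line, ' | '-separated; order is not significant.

Row counts bottom-up:
  T → 4
  ρ[g/a](T) → 4
  γ[x; MAX(g)→f](ρ[g/a](T)) → 2

== RESULT ==
x | f
p | 4
t | 3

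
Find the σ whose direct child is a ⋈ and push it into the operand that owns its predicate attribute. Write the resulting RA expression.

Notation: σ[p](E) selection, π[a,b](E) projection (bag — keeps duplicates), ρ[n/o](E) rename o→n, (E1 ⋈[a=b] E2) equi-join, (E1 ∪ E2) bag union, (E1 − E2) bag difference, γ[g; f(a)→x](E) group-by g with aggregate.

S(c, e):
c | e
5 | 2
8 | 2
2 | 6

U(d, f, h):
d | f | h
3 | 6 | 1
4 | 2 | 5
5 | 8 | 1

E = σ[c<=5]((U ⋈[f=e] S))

σ filters on c, owned by the right side.
E' = (U ⋈[f=e] σ[c<=5](S))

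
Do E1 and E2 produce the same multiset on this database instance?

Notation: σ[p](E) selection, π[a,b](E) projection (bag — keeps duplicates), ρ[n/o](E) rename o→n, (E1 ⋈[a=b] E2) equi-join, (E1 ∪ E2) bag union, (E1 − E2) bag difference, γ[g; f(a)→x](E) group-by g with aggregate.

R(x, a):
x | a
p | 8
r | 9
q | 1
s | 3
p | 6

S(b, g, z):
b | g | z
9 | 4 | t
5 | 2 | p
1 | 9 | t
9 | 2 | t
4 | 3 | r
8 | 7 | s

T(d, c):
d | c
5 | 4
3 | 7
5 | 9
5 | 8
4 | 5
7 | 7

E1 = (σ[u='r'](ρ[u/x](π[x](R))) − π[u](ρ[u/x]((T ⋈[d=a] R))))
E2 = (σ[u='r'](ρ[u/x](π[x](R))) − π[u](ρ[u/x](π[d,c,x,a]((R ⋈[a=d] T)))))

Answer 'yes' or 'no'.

E1 per-node cardinality:
  R → 5
  π[x](R) → 5
  ρ[u/x](π[x](R)) → 5
  σ[u='r'](ρ[u/x](π[x](R))) → 1
  T → 6
  R → 5
  (T ⋈[d=a] R) → 1
  ρ[u/x]((T ⋈[d=a] R)) → 1
  π[u](ρ[u/x]((T ⋈[d=a] R))) → 1
  (σ[u='r'](ρ[u/x](π[x](R))) − π[u](ρ[u/x]((T ⋈[d=a] R)))) → 1
E2 per-node cardinality:
  R → 5
  π[x](R) → 5
  ρ[u/x](π[x](R)) → 5
  σ[u='r'](ρ[u/x](π[x](R))) → 1
  R → 5
  T → 6
  (R ⋈[a=d] T) → 1
  π[d,c,x,a]((R ⋈[a=d] T)) → 1
  ρ[u/x](π[d,c,x,a]((R ⋈[a=d] T))) → 1
  π[u](ρ[u/x](π[d,c,x,a]((R ⋈[a=d] T)))) → 1
  (σ[u='r'](ρ[u/x](π[x](R))) − π[u](ρ[u/x](π[d,c,x,a]((R ⋈[a=d] T))))) → 1

E1 and E2 produce the same multiset:
u
r

yes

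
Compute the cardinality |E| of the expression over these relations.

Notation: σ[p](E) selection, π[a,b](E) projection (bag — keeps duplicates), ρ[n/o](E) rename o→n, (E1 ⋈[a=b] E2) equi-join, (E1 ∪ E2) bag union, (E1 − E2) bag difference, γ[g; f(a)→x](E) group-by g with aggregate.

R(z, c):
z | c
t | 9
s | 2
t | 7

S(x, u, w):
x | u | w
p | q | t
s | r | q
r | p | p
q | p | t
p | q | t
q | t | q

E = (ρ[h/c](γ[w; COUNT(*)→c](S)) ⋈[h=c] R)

Stepwise |·|:
  S → 6
  γ[w; COUNT(*)→c](S) → 3
  ρ[h/c](γ[w; COUNT(*)→c](S)) → 3
  R → 3
  (ρ[h/c](γ[w; COUNT(*)→c](S)) ⋈[h=c] R) → 1

|E| = 1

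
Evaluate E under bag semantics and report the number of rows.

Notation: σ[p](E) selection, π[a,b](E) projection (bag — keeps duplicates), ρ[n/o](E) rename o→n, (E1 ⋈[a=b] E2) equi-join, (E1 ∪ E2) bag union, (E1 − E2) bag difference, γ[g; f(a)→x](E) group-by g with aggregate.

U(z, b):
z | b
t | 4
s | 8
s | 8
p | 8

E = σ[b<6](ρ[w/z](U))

Stepwise |·|:
  U → 4
  ρ[w/z](U) → 4
  σ[b<6](ρ[w/z](U)) → 1

|E| = 1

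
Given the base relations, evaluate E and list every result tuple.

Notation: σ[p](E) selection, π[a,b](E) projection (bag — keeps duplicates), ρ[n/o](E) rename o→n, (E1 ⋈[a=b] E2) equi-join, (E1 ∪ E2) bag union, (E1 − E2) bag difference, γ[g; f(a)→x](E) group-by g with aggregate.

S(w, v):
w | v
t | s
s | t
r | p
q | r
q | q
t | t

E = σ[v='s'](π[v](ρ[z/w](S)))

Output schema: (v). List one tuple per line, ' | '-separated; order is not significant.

Subexpression sizes:
  S → 6
  ρ[z/w](S) → 6
  π[v](ρ[z/w](S)) → 6
  σ[v='s'](π[v](ρ[z/w](S))) → 1

== RESULT ==
v
s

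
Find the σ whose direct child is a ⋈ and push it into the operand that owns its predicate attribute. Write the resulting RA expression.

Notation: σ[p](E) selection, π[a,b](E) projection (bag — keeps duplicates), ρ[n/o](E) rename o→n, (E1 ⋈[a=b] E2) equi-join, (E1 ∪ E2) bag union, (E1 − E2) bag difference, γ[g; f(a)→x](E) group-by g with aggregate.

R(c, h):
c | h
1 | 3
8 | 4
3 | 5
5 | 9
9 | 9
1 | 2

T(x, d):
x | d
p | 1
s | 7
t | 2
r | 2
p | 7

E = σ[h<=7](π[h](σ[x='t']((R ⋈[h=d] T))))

σ filters on x, owned by the right side.
E' = σ[h<=7](π[h]((R ⋈[h=d] σ[x='t'](T))))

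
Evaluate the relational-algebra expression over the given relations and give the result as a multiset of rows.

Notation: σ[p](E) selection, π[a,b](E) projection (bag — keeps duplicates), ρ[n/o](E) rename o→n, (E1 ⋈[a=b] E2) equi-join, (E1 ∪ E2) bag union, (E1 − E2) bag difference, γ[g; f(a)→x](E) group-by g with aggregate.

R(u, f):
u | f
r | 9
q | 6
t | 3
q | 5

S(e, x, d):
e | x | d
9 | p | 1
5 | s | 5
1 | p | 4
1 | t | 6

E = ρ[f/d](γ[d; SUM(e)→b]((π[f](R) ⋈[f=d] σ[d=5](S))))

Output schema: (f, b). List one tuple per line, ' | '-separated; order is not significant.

Per-node cardinality:
  R → 4
  π[f](R) → 4
  S → 4
  σ[d=5](S) → 1
  (π[f](R) ⋈[f=d] σ[d=5](S)) → 1
  γ[d; SUM(e)→b]((π[f](R) ⋈[f=d] σ[d=5](S))) → 1
  ρ[f/d](γ[d; SUM(e)→b]((π[f](R) ⋈[f=d] σ[d=5](S)))) → 1

== RESULT ==
f | b
5 | 5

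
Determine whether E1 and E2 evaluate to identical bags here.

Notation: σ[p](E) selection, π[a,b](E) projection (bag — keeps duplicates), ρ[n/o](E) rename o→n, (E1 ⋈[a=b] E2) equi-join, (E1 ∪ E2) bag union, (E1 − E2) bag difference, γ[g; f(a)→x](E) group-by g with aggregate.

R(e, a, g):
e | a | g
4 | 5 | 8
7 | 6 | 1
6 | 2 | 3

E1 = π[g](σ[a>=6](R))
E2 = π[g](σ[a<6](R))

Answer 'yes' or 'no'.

E1 row counts bottom-up:
  R → 3
  σ[a>=6](R) → 1
  π[g](σ[a>=6](R)) → 1
E2 row counts bottom-up:
  R → 3
  σ[a<6](R) → 2
  π[g](σ[a<6](R)) → 2

E1 result:
g
1
E2 result:
g
3
8
Witness: (1,) appears 1× in E1 but 0× in E2.

no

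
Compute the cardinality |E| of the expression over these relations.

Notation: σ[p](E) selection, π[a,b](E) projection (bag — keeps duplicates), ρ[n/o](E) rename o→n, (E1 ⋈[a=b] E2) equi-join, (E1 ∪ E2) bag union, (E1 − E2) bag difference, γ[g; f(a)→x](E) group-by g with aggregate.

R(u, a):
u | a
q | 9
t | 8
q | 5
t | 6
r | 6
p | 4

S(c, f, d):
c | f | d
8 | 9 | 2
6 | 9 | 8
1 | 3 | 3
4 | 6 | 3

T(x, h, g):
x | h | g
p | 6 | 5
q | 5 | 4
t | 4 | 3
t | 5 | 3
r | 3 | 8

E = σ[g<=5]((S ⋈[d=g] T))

Subexpression sizes:
  S → 4
  T → 5
  (S ⋈[d=g] T) → 5
  σ[g<=5]((S ⋈[d=g] T)) → 4

|E| = 4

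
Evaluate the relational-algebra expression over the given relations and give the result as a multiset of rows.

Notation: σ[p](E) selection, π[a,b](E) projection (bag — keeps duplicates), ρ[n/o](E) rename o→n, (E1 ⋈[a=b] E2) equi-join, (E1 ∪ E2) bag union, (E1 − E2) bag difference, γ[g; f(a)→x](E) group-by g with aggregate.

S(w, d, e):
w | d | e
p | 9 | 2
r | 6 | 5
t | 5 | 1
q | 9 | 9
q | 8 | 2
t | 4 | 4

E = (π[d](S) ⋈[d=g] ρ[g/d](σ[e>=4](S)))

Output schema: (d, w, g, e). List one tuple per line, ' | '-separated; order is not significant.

Row counts bottom-up:
  S → 6
  π[d](S) → 6
  S → 6
  σ[e>=4](S) → 3
  ρ[g/d](σ[e>=4](S)) → 3
  (π[d](S) ⋈[d=g] ρ[g/d](σ[e>=4](S))) → 4

== RESULT ==
d | w | g | e
4 | t | 4 | 4
6 | r | 6 | 5
9 | q | 9 | 9
9 | q | 9 | 9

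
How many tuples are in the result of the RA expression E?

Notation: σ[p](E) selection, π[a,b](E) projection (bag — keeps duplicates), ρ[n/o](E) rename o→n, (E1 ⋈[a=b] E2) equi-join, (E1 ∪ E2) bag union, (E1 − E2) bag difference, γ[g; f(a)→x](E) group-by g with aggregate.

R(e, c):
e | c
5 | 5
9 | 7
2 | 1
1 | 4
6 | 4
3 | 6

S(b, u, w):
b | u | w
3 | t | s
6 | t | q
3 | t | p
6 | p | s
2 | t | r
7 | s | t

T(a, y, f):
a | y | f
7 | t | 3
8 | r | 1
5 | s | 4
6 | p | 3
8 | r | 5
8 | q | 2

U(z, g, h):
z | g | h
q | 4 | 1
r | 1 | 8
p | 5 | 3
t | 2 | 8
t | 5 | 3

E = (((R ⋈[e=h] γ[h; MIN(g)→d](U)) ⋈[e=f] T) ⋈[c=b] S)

Stepwise |·|:
  R → 6
  U → 5
  γ[h; MIN(g)→d](U) → 3
  (R ⋈[e=h] γ[h; MIN(g)→d](U)) → 2
  T → 6
  ((R ⋈[e=h] γ[h; MIN(g)→d](U)) ⋈[e=f] T) → 3
  S → 6
  (((R ⋈[e=h] γ[h; MIN(g)→d](U)) ⋈[e=f] T) ⋈[c=b] S) → 4

|E| = 4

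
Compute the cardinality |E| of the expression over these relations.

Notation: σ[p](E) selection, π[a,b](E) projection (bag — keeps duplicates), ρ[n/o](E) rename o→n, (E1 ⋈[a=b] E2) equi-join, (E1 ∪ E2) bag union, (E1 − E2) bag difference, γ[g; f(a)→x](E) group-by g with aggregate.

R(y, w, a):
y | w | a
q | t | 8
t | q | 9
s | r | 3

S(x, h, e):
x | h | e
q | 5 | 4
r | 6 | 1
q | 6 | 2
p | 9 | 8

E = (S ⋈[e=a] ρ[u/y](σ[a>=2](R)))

Per-node cardinality:
  S → 4
  R → 3
  σ[a>=2](R) → 3
  ρ[u/y](σ[a>=2](R)) → 3
  (S ⋈[e=a] ρ[u/y](σ[a>=2](R))) → 1

|E| = 1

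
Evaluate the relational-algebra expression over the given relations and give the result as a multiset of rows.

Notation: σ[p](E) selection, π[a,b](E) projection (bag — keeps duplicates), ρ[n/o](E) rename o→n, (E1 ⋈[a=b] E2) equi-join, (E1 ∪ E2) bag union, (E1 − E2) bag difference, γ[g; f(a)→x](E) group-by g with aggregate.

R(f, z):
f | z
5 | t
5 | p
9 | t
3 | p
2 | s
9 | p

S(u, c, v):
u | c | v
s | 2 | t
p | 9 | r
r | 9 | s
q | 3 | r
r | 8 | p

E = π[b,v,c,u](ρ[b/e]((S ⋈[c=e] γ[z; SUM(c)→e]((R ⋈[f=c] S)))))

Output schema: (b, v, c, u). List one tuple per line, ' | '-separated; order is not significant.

Subexpression sizes:
  S → 5
  R → 6
  S → 5
  (R ⋈[f=c] S) → 6
  γ[z; SUM(c)→e]((R ⋈[f=c] S)) → 3
  (S ⋈[c=e] γ[z; SUM(c)→e]((R ⋈[f=c] S))) → 1
  ρ[b/e]((S ⋈[c=e] γ[z; SUM(c)→e]((R ⋈[f=c] S)))) → 1
  π[b,v,c,u](ρ[b/e]((S ⋈[c=e] γ[z; SUM(c)→e]((R ⋈[f=c] S))))) → 1

== RESULT ==
b | v | c | u
2 | t | 2 | s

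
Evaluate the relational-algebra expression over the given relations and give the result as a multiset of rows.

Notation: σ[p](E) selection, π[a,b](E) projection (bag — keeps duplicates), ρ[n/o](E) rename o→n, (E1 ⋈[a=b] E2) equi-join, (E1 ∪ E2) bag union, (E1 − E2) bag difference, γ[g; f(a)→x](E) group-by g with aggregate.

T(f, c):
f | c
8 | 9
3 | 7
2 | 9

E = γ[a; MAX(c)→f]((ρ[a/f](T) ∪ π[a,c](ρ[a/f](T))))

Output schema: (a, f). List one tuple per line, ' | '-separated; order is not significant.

Stepwise |·|:
  T → 3
  ρ[a/f](T) → 3
  T → 3
  ρ[a/f](T) → 3
  π[a,c](ρ[a/f](T)) → 3
  (ρ[a/f](T) ∪ π[a,c](ρ[a/f](T))) → 6
  γ[a; MAX(c)→f]((ρ[a/f](T) ∪ π[a,c](ρ[a/f](T)))) → 3

== RESULT ==
a | f
2 | 9
3 | 7
8 | 9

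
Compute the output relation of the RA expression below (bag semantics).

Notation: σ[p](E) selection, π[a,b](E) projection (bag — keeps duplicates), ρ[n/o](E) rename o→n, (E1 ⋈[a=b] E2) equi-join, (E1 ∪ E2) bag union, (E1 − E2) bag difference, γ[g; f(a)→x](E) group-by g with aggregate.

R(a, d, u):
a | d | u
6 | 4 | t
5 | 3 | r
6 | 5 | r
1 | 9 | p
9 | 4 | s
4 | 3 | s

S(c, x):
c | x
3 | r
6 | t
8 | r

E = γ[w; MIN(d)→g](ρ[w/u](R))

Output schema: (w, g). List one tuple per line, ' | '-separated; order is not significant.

Per-node cardinality:
  R → 6
  ρ[w/u](R) → 6
  γ[w; MIN(d)→g](ρ[w/u](R)) → 4

== RESULT ==
w | g
p | 9
r | 3
s | 3
t | 4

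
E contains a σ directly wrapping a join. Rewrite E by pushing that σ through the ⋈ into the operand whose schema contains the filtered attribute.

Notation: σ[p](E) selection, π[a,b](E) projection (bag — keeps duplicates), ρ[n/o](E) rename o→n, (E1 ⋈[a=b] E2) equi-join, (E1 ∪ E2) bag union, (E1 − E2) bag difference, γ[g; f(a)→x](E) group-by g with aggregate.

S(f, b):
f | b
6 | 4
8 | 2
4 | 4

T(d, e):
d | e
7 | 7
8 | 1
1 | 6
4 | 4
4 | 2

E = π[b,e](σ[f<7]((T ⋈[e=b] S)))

σ filters on f, owned by the right side.
E' = π[b,e]((T ⋈[e=b] σ[f<7](S)))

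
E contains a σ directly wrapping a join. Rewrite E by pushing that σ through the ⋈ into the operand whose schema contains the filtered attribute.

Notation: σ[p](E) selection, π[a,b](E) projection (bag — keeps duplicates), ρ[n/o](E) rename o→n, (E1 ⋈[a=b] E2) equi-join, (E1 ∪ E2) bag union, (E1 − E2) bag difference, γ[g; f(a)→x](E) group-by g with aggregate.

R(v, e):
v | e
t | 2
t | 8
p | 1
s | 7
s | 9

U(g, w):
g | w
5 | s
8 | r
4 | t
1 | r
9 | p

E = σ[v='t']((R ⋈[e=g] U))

σ filters on v, owned by the left side.
E' = (σ[v='t'](R) ⋈[e=g] U)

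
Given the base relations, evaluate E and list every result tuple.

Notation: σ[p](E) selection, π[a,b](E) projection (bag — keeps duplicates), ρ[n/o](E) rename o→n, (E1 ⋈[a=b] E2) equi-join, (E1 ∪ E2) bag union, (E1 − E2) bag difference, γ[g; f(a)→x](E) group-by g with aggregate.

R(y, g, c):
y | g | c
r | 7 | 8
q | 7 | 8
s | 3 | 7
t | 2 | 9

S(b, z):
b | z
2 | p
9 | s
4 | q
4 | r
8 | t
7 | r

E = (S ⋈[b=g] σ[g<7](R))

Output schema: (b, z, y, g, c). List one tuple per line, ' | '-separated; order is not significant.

Row counts bottom-up:
  S → 6
  R → 4
  σ[g<7](R) → 2
  (S ⋈[b=g] σ[g<7](R)) → 1

== RESULT ==
b | z | y | g | c
2 | p | t | 2 | 9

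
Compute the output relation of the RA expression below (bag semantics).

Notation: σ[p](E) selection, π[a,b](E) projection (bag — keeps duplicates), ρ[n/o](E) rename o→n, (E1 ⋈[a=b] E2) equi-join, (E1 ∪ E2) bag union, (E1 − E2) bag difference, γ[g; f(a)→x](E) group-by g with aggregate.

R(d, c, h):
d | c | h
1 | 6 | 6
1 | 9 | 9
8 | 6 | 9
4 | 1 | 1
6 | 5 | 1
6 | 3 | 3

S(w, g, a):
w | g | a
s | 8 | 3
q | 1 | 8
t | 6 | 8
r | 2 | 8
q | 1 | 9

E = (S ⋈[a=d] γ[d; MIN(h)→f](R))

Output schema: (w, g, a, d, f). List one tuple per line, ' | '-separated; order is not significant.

Subexpression sizes:
  S → 5
  R → 6
  γ[d; MIN(h)→f](R) → 4
  (S ⋈[a=d] γ[d; MIN(h)→f](R)) → 3

== RESULT ==
w | g | a | d | f
q | 1 | 8 | 8 | 9
r | 2 | 8 | 8 | 9
t | 6 | 8 | 8 | 9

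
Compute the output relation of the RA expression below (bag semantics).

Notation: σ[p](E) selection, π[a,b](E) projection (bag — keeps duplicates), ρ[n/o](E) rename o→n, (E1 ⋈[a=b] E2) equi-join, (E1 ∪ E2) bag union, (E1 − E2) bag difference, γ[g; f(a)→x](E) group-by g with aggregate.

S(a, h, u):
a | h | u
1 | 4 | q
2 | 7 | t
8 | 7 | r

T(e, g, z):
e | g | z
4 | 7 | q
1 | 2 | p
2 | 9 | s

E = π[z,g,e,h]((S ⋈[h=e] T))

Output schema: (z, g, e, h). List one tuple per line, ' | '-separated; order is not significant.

Per-node cardinality:
  S → 3
  T → 3
  (S ⋈[h=e] T) → 1
  π[z,g,e,h]((S ⋈[h=e] T)) → 1

== RESULT ==
z | g | e | h
q | 7 | 4 | 4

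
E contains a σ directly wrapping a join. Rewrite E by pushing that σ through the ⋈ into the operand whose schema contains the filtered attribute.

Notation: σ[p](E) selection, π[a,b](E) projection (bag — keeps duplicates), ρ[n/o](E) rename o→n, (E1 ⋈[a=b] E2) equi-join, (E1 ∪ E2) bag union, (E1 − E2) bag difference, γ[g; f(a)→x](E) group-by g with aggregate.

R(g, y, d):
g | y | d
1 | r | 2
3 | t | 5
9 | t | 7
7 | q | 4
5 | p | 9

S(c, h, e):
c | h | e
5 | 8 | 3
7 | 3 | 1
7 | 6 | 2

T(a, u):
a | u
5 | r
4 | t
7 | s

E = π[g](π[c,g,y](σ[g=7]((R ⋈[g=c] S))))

σ filters on g, owned by the left side.
E' = π[g](π[c,g,y]((σ[g=7](R) ⋈[g=c] S)))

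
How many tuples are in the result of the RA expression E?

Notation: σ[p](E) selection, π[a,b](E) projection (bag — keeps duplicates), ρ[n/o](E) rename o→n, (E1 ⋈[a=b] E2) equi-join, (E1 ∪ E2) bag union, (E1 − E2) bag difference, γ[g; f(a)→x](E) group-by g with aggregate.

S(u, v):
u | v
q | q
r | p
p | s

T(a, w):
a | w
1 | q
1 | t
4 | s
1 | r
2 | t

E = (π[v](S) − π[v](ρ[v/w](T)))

Per-node cardinality:
  S → 3
  π[v](S) → 3
  T → 5
  ρ[v/w](T) → 5
  π[v](ρ[v/w](T)) → 5
  (π[v](S) − π[v](ρ[v/w](T))) → 1

|E| = 1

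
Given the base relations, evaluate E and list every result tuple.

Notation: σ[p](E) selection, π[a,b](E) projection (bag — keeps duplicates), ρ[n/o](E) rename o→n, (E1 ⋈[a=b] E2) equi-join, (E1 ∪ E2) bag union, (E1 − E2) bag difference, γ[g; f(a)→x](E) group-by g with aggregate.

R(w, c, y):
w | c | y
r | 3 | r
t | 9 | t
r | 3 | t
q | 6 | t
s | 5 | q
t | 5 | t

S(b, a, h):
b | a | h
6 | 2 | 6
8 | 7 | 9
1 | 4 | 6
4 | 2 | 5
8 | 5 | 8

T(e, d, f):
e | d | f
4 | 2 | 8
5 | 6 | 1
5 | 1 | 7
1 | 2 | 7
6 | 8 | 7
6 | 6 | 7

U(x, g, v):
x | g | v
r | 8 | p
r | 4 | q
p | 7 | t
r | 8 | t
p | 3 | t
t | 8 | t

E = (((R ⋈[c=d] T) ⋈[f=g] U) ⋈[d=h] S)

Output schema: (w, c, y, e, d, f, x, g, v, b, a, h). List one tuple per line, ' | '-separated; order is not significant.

Per-node cardinality:
  R → 6
  T → 6
  (R ⋈[c=d] T) → 2
  U → 6
  ((R ⋈[c=d] T) ⋈[f=g] U) → 1
  S → 5
  (((R ⋈[c=d] T) ⋈[f=g] U) ⋈[d=h] S) → 2

== RESULT ==
w | c | y | e | d | f | x | g | v | b | a | h
q | 6 | t | 6 | 6 | 7 | p | 7 | t | 1 | 4 | 6
q | 6 | t | 6 | 6 | 7 | p | 7 | t | 6 | 2 | 6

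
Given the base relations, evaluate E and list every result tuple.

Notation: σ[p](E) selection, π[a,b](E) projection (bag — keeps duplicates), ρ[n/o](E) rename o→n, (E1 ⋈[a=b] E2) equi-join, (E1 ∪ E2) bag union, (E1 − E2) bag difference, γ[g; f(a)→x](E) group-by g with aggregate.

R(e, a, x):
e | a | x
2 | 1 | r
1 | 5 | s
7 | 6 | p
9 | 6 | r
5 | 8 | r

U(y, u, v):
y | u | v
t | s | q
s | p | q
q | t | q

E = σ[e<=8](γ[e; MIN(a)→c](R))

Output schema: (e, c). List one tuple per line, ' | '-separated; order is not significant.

Subexpression sizes:
  R → 5
  γ[e; MIN(a)→c](R) → 5
  σ[e<=8](γ[e; MIN(a)→c](R)) → 4

== RESULT ==
e | c
1 | 5
2 | 1
5 | 8
7 | 6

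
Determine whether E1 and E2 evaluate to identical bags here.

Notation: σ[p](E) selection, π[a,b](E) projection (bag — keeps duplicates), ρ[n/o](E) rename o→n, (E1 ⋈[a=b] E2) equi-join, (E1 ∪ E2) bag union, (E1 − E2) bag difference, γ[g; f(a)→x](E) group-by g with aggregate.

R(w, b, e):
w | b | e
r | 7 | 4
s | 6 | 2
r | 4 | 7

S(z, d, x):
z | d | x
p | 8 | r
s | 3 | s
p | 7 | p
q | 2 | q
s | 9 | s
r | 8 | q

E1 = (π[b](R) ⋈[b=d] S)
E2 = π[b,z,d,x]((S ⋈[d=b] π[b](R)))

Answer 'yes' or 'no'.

E1 row counts bottom-up:
  R → 3
  π[b](R) → 3
  S → 6
  (π[b](R) ⋈[b=d] S) → 1
E2 row counts bottom-up:
  S → 6
  R → 3
  π[b](R) → 3
  (S ⋈[d=b] π[b](R)) → 1
  π[b,z,d,x]((S ⋈[d=b] π[b](R))) → 1

E1 and E2 produce the same multiset:
b | z | d | x
7 | p | 7 | p

yes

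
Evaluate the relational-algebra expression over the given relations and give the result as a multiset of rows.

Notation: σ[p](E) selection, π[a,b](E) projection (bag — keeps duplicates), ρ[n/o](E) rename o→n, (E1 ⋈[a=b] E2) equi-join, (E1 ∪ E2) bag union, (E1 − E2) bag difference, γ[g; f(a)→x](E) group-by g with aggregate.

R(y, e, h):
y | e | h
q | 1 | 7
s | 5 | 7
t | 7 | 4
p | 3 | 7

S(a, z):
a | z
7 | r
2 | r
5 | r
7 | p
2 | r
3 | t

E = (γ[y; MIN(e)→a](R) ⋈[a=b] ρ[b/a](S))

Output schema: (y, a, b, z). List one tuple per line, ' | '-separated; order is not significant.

Stepwise |·|:
  R → 4
  γ[y; MIN(e)→a](R) → 4
  S → 6
  ρ[b/a](S) → 6
  (γ[y; MIN(e)→a](R) ⋈[a=b] ρ[b/a](S)) → 4

== RESULT ==
y | a | b | z
p | 3 | 3 | t
s | 5 | 5 | r
t | 7 | 7 | p
t | 7 | 7 | r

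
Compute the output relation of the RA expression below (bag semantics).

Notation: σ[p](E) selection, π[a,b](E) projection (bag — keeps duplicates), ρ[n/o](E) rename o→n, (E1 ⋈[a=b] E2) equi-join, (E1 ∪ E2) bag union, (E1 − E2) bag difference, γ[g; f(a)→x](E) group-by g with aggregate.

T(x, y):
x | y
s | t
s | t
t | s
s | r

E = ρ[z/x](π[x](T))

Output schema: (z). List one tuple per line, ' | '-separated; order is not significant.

Stepwise |·|:
  T → 4
  π[x](T) → 4
  ρ[z/x](π[x](T)) → 4

== RESULT ==
z
s
s
s
t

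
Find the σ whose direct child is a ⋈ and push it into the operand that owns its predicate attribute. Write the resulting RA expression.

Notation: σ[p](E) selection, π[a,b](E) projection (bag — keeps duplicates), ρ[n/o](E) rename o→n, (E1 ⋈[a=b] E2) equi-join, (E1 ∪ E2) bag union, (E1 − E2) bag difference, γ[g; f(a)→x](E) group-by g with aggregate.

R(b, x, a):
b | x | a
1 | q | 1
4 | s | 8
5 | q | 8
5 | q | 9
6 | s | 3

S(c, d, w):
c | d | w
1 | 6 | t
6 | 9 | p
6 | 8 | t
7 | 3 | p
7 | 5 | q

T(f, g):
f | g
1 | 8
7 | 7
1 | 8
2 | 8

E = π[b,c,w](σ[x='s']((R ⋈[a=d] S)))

σ filters on x, owned by the left side.
E' = π[b,c,w]((σ[x='s'](R) ⋈[a=d] S))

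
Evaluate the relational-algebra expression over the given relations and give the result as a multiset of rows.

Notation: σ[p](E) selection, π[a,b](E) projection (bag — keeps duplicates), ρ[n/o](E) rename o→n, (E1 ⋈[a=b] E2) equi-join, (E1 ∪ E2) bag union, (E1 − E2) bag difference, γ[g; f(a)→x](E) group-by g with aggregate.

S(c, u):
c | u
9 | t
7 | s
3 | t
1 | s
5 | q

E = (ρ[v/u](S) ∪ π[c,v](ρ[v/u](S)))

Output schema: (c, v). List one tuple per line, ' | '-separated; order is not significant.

Subexpression sizes:
  S → 5
  ρ[v/u](S) → 5
  S → 5
  ρ[v/u](S) → 5
  π[c,v](ρ[v/u](S)) → 5
  (ρ[v/u](S) ∪ π[c,v](ρ[v/u](S))) → 10

== RESULT ==
c | v
1 | s
1 | s
3 | t
3 | t
5 | q
5 | q
7 | s
7 | s
9 | t
9 | t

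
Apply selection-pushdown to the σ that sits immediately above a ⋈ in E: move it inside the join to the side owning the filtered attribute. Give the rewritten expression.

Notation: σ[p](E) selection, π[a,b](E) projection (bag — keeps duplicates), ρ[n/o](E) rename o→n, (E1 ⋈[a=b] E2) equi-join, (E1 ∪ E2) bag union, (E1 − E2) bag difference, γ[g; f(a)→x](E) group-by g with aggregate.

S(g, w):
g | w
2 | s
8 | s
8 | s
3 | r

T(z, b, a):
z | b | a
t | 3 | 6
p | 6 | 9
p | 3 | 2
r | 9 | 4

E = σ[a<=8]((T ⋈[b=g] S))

σ filters on a, owned by the left side.
E' = (σ[a<=8](T) ⋈[b=g] S)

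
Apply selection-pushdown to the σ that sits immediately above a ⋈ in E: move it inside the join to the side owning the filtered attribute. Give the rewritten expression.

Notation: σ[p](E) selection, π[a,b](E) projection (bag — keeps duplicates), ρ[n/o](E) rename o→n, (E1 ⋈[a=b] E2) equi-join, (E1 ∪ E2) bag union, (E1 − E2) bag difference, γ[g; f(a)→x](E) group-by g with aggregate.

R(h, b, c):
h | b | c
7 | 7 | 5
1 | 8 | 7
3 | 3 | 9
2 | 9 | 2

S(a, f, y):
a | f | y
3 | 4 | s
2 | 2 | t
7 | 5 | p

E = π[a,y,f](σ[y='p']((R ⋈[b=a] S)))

σ filters on y, owned by the right side.
E' = π[a,y,f]((R ⋈[b=a] σ[y='p'](S)))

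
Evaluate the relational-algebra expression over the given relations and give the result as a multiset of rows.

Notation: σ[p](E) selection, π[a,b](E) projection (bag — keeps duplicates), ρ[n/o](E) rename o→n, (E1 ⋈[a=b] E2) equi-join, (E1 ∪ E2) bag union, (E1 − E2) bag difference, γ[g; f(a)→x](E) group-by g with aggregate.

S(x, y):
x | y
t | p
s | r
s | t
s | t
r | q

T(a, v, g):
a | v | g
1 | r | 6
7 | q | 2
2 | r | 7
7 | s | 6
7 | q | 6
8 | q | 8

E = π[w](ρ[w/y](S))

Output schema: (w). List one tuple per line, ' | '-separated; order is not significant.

Row counts bottom-up:
  S → 5
  ρ[w/y](S) → 5
  π[w](ρ[w/y](S)) → 5

== RESULT ==
w
p
q
r
t
t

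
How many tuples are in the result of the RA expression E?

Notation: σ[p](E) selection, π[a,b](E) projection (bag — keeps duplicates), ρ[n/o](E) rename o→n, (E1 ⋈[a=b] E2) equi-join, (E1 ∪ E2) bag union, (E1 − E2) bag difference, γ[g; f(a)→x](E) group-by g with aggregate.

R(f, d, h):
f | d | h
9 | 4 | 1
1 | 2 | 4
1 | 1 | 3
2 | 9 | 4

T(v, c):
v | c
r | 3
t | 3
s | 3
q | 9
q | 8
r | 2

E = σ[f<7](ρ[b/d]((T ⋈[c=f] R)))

Subexpression sizes:
  T → 6
  R → 4
  (T ⋈[c=f] R) → 2
  ρ[b/d]((T ⋈[c=f] R)) → 2
  σ[f<7](ρ[b/d]((T ⋈[c=f] R))) → 1

|E| = 1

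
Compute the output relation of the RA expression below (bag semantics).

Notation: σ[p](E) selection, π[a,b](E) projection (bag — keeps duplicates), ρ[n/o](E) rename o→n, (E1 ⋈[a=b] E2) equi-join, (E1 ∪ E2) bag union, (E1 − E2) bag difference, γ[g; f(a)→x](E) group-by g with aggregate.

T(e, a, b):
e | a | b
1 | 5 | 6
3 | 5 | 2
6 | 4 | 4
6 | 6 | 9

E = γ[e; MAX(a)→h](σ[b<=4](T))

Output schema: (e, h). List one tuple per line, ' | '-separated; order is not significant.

Stepwise |·|:
  T → 4
  σ[b<=4](T) → 2
  γ[e; MAX(a)→h](σ[b<=4](T)) → 2

== RESULT ==
e | h
3 | 5
6 | 4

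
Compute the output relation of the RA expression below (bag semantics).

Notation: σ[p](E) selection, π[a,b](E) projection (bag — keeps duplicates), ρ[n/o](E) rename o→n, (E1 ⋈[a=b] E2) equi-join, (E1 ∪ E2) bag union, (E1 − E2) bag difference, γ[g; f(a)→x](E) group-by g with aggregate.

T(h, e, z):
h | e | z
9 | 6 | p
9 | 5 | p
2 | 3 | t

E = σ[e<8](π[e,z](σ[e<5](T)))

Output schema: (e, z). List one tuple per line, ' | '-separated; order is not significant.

Subexpression sizes:
  T → 3
  σ[e<5](T) → 1
  π[e,z](σ[e<5](T)) → 1
  σ[e<8](π[e,z](σ[e<5](T))) → 1

== RESULT ==
e | z
3 | t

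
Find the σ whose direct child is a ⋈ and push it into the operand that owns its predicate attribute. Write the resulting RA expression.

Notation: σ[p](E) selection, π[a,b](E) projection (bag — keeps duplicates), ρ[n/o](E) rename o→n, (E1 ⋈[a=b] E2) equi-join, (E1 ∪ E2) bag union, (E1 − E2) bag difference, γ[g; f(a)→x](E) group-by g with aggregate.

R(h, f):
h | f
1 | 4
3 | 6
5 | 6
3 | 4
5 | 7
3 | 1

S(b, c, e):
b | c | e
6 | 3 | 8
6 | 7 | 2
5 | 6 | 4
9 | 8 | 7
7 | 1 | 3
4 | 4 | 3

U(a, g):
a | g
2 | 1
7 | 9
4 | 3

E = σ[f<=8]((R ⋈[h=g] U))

σ filters on f, owned by the left side.
E' = (σ[f<=8](R) ⋈[h=g] U)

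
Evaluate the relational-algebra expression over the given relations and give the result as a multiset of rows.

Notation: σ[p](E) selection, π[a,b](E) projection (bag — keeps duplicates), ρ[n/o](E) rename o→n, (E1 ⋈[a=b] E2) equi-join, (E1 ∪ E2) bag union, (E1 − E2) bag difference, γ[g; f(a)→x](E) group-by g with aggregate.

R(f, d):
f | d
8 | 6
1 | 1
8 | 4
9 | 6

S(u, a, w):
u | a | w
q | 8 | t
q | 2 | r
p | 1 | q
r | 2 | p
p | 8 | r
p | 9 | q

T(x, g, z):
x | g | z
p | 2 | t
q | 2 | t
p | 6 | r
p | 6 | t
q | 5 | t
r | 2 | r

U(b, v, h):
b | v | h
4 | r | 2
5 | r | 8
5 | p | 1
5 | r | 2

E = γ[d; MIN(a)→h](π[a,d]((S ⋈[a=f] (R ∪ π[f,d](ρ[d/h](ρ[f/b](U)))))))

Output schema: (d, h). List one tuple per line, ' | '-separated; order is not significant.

Subexpression sizes:
  S → 6
  R → 4
  U → 4
  ρ[f/b](U) → 4
  ρ[d/h](ρ[f/b](U)) → 4
  π[f,d](ρ[d/h](ρ[f/b](U))) → 4
  (R ∪ π[f,d](ρ[d/h](ρ[f/b](U)))) → 8
  (S ⋈[a=f] (R ∪ π[f,d](ρ[d/h](ρ[f/b](U))))) → 6
  π[a,d]((S ⋈[a=f] (R ∪ π[f,d](ρ[d/h](ρ[f/b](U)))))) → 6
  γ[d; MIN(a)→h](π[a,d]((S ⋈[a=f] (R ∪ π[f,d](ρ[d/h](ρ[f/b](U))))))) → 3

== RESULT ==
d | h
1 | 1
4 | 8
6 | 8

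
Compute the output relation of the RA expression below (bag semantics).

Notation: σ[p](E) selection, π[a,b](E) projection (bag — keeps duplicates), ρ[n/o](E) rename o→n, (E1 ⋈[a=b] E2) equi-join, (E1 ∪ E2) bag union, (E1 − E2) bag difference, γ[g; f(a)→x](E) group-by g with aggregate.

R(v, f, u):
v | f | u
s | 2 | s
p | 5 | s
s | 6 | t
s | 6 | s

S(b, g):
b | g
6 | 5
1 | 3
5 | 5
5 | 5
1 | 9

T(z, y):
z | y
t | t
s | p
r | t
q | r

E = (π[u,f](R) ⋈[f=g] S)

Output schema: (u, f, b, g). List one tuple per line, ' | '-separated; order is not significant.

Row counts bottom-up:
  R → 4
  π[u,f](R) → 4
  S → 5
  (π[u,f](R) ⋈[f=g] S) → 3

== RESULT ==
u | f | b | g
s | 5 | 5 | 5
s | 5 | 5 | 5
s | 5 | 6 | 5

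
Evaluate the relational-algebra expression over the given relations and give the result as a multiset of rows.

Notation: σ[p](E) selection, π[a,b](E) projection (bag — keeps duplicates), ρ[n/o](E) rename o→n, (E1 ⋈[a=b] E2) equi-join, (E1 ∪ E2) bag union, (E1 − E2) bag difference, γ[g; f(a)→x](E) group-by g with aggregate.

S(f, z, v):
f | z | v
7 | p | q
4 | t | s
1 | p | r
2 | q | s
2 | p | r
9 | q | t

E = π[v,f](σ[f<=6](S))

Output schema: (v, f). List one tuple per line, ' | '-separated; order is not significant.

Stepwise |·|:
  S → 6
  σ[f<=6](S) → 4
  π[v,f](σ[f<=6](S)) → 4

== RESULT ==
v | f
r | 1
r | 2
s | 2
s | 4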